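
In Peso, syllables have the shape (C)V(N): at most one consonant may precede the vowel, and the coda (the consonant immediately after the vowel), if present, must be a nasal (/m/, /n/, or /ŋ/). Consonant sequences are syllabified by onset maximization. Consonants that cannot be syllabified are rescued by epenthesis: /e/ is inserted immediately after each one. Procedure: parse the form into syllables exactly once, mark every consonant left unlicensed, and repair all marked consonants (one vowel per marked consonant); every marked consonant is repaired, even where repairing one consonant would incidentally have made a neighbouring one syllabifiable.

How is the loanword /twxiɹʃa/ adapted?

Under (C)V(N), the unsyllabifiable consonants are /t/, /w/, /ɹ/ (only a nasal (/m/, /n/, or /ŋ/) is licensed in coda position; onsets are limited to one consonant).
Inserting the epenthetic vowel yields /t/ → /te/, /w/ → /we/, /ɹ/ → /ɹe/.

tewexiɹeʃa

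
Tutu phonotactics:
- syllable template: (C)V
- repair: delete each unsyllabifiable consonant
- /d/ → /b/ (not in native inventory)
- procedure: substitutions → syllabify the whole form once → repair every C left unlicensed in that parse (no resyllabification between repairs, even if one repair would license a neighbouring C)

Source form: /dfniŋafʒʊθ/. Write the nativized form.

niŋaʒʊ

Substitution: /d/ → /b/, giving /bfniŋafʒʊθ/.
Under (C)V, the unsyllabifiable consonants are /b/, /f/, /f/, /θ/ (no codas are permitted; onsets are limited to one consonant).
Deleting the stranded consonants removes /b/, /f/, /f/, /θ/.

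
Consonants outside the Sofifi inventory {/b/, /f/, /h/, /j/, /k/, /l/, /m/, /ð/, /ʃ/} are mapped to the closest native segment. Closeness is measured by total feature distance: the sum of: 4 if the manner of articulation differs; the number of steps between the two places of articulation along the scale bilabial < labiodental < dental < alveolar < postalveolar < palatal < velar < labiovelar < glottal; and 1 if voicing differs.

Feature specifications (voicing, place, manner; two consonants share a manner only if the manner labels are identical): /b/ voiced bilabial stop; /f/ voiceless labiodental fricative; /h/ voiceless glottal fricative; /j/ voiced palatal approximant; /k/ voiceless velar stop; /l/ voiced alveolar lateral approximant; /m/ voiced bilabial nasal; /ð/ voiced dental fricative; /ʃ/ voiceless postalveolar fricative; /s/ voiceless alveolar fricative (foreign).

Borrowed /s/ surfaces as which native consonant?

/ʃ/ is closest: same manner (fricative), place distance 1 (alveolar→postalveolar), same voicing; total 1. Next closest is /f/ at distance 2.

ʃ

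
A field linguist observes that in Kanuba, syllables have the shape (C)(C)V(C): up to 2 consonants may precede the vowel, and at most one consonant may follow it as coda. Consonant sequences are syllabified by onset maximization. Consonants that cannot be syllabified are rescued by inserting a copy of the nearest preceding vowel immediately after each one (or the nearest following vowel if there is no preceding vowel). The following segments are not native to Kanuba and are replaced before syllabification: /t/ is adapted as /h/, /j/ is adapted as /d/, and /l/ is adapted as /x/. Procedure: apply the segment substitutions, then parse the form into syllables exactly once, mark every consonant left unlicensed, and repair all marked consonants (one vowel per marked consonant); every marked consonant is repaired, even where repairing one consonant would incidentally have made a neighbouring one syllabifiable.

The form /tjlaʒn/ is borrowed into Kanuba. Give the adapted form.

Substitution: /t/ → /h/, /j/ → /d/, /l/ → /x/, giving /hdxaʒn/.
The consonants /h/, /n/ cannot be parsed into a legal (C)(C)V(C) syllable (at most one coda consonant is licensed; onsets may contain at most 2 consonants).
Each unlicensed consonant becomes the onset of a new syllable: /h/ → /ha/, /n/ → /na/.

hadxaʒna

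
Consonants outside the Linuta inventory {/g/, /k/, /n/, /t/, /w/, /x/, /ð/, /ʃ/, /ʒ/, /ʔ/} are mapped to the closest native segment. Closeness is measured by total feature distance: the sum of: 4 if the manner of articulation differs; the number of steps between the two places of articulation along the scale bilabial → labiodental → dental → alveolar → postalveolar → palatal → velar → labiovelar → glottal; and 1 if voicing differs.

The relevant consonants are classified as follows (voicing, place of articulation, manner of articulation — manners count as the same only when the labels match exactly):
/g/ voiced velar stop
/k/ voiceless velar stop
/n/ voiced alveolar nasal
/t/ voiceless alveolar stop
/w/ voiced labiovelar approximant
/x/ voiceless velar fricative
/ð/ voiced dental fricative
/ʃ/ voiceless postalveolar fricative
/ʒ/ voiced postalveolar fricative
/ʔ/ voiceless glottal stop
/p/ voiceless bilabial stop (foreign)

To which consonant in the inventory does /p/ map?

t

/t/ is closest: same manner (stop), place distance 3 (bilabial→alveolar), same voicing; total 3. Next closest is /k/ at distance 6.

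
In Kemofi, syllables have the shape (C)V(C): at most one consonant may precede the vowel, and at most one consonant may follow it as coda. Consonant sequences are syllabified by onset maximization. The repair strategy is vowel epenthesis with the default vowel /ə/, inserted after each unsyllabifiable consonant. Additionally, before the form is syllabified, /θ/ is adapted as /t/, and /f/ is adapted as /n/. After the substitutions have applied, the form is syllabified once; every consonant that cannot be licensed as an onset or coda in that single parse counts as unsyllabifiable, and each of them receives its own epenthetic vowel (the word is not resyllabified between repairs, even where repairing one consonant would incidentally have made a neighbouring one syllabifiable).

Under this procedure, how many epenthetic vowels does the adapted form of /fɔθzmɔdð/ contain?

2

After substitution the input is /nɔtzmɔdð/.
The unsyllabifiable consonants are /z/, /ð/; each receives one epenthetic vowel.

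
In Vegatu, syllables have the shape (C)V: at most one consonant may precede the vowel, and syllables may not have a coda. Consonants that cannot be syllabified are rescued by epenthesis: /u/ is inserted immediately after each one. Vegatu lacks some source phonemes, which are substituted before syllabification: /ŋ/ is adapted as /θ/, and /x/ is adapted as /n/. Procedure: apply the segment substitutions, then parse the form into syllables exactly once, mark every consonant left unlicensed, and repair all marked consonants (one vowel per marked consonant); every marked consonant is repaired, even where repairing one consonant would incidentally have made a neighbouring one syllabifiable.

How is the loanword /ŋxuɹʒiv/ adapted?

θunuɹuʒivu

Substitution: /ŋ/ → /θ/, /x/ → /n/, giving /θnuɹʒiv/.
The consonants /θ/, /ɹ/, /v/ cannot be parsed into a legal (C)V syllable (no codas are permitted; onsets are limited to one consonant).
Inserting the epenthetic vowel yields /θ/ → /θu/, /ɹ/ → /ɹu/, /v/ → /vu/.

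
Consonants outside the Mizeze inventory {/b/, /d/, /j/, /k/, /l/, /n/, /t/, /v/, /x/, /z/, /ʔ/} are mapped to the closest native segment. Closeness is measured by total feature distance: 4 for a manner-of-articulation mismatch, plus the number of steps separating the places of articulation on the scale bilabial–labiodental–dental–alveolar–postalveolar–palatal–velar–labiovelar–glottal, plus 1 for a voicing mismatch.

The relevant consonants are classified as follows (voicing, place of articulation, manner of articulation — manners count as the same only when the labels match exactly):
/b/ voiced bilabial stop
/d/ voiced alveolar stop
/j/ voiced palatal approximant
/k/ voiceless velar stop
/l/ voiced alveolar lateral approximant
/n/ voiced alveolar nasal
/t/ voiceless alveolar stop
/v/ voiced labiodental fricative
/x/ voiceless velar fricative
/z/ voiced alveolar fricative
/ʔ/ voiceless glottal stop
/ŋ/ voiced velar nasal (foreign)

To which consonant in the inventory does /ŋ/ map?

n

/n/ is closest: same manner (nasal), place distance 3 (velar→alveolar), same voicing; total 3. Next closest is /j/ at distance 5.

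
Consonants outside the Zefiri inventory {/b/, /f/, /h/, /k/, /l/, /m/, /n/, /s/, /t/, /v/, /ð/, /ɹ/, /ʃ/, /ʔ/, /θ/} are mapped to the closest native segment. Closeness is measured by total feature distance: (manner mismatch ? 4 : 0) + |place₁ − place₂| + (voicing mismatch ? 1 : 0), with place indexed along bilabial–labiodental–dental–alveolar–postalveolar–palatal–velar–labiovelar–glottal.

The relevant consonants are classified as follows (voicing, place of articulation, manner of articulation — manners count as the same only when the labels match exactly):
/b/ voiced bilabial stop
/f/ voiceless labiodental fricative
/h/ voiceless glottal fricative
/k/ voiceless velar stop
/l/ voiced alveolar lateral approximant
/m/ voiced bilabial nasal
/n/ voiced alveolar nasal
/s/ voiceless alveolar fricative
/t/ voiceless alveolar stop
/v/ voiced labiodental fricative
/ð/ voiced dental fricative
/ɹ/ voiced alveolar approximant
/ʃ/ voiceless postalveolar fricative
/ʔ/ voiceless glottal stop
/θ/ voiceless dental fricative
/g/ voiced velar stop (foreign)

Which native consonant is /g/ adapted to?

/k/ is closest: same manner (stop), place distance 0 (velar→velar), voicing differs (+1); total 1. Next closest is /ʔ/ at distance 3.

k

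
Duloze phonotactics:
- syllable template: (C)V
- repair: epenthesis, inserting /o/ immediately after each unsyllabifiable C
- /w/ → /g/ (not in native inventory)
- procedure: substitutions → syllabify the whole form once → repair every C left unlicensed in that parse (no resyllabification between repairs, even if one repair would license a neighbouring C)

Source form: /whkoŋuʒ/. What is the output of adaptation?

Substitution: /w/ → /g/, giving /ghkoŋuʒ/.
The consonants /g/, /h/, /ʒ/ cannot be parsed into a legal (C)V syllable (no codas are permitted; onsets are limited to one consonant).
Epenthesis after each stranded consonant: /g/ → /go/, /h/ → /ho/, /ʒ/ → /ʒo/.

gohokoŋuʒo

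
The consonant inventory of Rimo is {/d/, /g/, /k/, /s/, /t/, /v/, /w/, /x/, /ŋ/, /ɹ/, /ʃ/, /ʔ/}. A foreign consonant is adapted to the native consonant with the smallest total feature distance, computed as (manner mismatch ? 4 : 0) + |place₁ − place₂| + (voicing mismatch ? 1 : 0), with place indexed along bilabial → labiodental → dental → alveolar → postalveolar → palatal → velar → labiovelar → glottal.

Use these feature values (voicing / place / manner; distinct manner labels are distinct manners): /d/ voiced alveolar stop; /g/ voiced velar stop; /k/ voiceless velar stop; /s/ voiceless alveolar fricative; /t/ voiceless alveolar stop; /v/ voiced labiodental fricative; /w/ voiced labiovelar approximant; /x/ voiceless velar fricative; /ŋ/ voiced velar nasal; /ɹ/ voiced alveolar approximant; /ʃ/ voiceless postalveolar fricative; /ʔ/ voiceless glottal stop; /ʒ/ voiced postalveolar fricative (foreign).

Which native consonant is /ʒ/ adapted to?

/ʃ/ is closest: same manner (fricative), place distance 0 (postalveolar→postalveolar), voicing differs (+1); total 1. Next closest is /s/ at distance 2.

ʃ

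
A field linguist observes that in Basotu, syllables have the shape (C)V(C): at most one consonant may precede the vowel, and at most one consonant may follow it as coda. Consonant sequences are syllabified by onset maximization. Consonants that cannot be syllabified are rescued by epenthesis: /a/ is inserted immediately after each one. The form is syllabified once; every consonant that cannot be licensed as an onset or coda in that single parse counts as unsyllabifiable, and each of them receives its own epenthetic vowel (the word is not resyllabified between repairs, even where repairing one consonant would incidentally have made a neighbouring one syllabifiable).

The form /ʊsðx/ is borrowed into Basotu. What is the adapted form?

The consonants /ð/, /x/ cannot be parsed into a legal (C)V(C) syllable (at most one coda consonant is licensed; onsets are limited to one consonant).
Inserting the epenthetic vowel yields /ð/ → /ða/, /x/ → /xa/.

ʊsðaxa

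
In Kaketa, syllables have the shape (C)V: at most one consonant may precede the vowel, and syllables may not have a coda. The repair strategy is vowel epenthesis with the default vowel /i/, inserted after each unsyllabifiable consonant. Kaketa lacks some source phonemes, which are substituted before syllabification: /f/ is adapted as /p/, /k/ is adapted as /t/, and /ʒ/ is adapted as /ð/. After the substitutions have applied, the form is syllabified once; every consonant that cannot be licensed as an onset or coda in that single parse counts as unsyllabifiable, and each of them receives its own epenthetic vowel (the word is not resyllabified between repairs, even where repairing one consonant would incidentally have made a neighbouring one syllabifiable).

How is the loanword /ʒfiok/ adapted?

ðipioti

Substitution: /ʒ/ → /ð/, /f/ → /p/, /k/ → /t/, giving /ðpiot/.
Syllabifying with onset maximization leaves /ð/, /t/ stranded (no codas are permitted; onsets are limited to one consonant).
Epenthesis after each stranded consonant: /ð/ → /ði/, /t/ → /ti/.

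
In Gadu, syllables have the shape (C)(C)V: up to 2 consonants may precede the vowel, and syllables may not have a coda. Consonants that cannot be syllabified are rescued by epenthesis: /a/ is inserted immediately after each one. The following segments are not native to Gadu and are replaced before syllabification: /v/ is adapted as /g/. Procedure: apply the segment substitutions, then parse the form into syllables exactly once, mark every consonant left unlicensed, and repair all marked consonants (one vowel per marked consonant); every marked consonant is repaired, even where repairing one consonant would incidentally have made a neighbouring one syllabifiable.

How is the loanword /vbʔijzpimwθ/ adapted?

gabʔijazpimawaθa

Substitution: /v/ → /g/, giving /gbʔijzpimwθ/.
Under (C)(C)V, the unsyllabifiable consonants are /g/, /j/, /m/, /w/, /θ/ (no codas are permitted; onsets may contain at most 2 consonants).
Epenthesis after each stranded consonant: /g/ → /ga/, /j/ → /ja/, /m/ → /ma/, /w/ → /wa/, /θ/ → /θa/.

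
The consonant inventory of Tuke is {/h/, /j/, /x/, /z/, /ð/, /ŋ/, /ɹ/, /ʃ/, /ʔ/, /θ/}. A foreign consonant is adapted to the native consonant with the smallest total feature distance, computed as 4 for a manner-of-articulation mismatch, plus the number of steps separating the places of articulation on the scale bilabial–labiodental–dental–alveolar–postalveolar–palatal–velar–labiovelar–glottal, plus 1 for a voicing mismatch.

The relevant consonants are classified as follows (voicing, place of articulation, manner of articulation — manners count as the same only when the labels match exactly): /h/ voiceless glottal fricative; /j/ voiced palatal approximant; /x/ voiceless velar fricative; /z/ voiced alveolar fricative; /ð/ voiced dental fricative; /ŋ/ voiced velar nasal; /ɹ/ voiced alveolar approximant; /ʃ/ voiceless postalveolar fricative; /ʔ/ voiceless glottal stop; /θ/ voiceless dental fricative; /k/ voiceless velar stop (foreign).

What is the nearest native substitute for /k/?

ʔ

/ʔ/ is closest: same manner (stop), place distance 2 (velar→glottal), same voicing; total 2. Next closest is /x/ at distance 4.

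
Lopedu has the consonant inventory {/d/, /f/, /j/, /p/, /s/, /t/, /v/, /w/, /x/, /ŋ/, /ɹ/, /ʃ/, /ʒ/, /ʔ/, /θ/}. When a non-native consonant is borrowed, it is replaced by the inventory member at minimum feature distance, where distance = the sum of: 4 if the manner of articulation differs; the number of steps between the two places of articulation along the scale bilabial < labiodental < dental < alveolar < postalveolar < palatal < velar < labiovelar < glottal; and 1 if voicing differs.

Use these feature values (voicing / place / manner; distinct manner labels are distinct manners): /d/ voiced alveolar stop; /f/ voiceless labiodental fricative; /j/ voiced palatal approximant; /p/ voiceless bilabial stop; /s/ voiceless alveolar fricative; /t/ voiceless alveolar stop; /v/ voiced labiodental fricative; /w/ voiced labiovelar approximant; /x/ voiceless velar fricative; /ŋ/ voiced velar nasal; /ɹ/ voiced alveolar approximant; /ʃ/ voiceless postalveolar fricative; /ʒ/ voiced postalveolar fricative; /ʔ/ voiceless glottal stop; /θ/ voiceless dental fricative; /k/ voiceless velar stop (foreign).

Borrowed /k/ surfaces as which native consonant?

/ʔ/ is closest: same manner (stop), place distance 2 (velar→glottal), same voicing; total 2. Next closest is /t/ at distance 3.

ʔ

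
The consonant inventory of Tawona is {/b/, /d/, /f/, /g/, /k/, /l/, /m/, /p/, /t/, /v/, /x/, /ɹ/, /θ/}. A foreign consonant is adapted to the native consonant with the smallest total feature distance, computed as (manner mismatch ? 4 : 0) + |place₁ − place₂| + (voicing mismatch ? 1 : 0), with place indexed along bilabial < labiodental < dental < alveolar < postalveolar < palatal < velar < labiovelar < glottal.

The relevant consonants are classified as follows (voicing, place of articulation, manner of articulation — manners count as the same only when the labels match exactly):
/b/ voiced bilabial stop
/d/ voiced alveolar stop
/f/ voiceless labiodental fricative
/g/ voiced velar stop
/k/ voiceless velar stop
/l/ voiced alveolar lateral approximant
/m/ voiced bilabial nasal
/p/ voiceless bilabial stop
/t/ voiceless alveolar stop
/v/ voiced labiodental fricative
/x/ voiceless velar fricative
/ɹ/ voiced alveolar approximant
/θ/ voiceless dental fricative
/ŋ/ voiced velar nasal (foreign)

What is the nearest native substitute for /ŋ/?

/g/ is closest: manner differs (nasal→stop, +4), place distance 0 (velar→velar), same voicing; total 4. Next closest is /k/ at distance 5.

g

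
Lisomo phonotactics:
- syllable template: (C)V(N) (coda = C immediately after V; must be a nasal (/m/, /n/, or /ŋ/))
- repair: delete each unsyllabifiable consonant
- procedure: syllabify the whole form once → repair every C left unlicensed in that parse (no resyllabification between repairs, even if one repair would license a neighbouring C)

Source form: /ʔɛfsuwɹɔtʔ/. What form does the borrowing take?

The consonants /f/, /w/, /t/, /ʔ/ cannot be parsed into a legal (C)V(N) syllable (only a nasal (/m/, /n/, or /ŋ/) is licensed in coda position; onsets are limited to one consonant).
Deletion applies to /f/, /w/, /t/, /ʔ/.

ʔɛsuɹɔ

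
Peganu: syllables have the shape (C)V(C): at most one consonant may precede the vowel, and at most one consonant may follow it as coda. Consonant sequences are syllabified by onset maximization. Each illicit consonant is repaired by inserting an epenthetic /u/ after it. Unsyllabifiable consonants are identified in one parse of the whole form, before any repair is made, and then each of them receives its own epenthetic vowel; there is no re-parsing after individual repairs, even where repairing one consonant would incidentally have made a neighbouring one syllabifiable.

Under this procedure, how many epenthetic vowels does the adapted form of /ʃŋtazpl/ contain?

The unsyllabifiable consonants are /ʃ/, /ŋ/, /p/, /l/; each receives one epenthetic vowel.

4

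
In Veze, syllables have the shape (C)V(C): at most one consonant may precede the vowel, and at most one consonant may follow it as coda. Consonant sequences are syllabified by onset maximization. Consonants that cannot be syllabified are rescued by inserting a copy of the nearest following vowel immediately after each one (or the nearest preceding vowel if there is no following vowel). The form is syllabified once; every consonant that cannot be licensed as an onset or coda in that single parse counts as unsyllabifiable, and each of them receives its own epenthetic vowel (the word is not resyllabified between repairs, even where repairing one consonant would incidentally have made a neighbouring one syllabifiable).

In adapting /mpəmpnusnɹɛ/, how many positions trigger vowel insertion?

The unsyllabifiable consonants are /m/, /p/, /n/; each receives one epenthetic vowel.

3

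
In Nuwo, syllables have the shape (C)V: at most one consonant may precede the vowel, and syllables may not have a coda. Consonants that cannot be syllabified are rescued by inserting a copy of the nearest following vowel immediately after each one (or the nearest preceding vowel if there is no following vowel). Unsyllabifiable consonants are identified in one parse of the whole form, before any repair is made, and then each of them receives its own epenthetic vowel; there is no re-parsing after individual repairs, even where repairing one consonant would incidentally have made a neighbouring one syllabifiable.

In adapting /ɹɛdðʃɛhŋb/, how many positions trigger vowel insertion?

5

The unsyllabifiable consonants are /d/, /ð/, /h/, /ŋ/, /b/; each receives one epenthetic vowel.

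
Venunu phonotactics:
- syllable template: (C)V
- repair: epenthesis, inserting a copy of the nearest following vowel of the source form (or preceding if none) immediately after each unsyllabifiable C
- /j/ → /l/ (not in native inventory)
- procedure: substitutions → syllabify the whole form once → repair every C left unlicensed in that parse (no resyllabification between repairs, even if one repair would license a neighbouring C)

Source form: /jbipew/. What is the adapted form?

libipewe

Substitution: /j/ → /l/, giving /lbipew/.
Syllabifying with onset maximization leaves /l/, /w/ stranded (no codas are permitted; onsets are limited to one consonant).
Each unlicensed consonant becomes the onset of a new syllable: /l/ → /li/, /w/ → /we/.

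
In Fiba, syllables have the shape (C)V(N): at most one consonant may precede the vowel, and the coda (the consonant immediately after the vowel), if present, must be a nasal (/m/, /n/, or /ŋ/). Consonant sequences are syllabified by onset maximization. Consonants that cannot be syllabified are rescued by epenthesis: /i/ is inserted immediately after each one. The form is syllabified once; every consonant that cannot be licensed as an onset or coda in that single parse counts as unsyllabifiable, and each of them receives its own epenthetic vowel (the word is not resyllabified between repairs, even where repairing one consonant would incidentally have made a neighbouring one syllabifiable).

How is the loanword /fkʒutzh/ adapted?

fikiʒutizihi

Syllabifying with onset maximization leaves /f/, /k/, /t/, /z/, /h/ stranded (only a nasal (/m/, /n/, or /ŋ/) is licensed in coda position; onsets are limited to one consonant).
Each unlicensed consonant becomes the onset of a new syllable: /f/ → /fi/, /k/ → /ki/, /t/ → /ti/, /z/ → /zi/, /h/ → /hi/.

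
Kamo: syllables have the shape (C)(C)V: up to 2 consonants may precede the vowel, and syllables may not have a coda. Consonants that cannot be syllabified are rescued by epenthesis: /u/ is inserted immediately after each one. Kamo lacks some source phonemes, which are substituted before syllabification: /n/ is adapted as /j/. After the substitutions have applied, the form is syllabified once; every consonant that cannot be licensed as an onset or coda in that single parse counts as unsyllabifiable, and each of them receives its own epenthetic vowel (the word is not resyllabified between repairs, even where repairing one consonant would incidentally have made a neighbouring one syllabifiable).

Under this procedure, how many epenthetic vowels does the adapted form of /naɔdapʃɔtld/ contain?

3

After substitution the input is /jaɔdapʃɔtld/.
The unsyllabifiable consonants are /t/, /l/, /d/; each receives one epenthetic vowel.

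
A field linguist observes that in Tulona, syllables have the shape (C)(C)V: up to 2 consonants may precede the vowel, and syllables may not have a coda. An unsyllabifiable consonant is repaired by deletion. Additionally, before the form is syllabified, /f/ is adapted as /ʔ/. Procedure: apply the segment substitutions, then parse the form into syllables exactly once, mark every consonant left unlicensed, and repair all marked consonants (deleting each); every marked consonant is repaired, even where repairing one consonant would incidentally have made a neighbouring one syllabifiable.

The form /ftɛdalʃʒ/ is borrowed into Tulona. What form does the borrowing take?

Substitution: /f/ → /ʔ/, giving /ʔtɛdalʃʒ/.
The consonants /l/, /ʃ/, /ʒ/ cannot be parsed into a legal (C)(C)V syllable (no codas are permitted; onsets may contain at most 2 consonants).
Deleting the stranded consonants removes /l/, /ʃ/, /ʒ/.

ʔtɛda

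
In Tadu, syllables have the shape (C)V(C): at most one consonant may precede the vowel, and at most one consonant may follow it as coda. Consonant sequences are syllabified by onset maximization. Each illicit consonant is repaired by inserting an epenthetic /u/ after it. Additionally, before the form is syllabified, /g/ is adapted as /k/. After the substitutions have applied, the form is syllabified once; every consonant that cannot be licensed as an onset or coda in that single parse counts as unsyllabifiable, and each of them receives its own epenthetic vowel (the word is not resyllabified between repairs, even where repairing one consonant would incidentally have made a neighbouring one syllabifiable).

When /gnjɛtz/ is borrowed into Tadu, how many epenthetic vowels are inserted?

After substitution the input is /knjɛtz/.
The unsyllabifiable consonants are /k/, /n/, /z/; each receives one epenthetic vowel.

3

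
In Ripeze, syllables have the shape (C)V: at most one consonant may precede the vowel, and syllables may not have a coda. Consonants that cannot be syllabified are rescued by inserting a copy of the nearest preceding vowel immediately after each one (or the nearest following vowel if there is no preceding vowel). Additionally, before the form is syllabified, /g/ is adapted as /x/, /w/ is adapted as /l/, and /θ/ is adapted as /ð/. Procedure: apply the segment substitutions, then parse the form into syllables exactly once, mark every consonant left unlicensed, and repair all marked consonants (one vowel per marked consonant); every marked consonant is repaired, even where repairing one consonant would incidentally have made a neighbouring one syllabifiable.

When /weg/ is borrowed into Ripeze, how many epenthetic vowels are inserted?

After substitution the input is /lex/.
The unsyllabifiable consonants are /x/; each receives one epenthetic vowel.

1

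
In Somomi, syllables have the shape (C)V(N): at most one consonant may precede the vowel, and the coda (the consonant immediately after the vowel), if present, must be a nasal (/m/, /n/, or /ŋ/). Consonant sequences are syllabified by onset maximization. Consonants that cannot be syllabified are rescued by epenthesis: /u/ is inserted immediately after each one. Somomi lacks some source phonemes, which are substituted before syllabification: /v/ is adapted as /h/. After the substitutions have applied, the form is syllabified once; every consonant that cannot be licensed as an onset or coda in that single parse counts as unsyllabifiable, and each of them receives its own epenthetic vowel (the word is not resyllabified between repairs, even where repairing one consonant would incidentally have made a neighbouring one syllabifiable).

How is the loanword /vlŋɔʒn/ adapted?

Substitution: /v/ → /h/, giving /hlŋɔʒn/.
Syllabifying with onset maximization leaves /h/, /l/, /ʒ/, /n/ stranded (only a nasal (/m/, /n/, or /ŋ/) is licensed in coda position; onsets are limited to one consonant).
Inserting the epenthetic vowel yields /h/ → /hu/, /l/ → /lu/, /ʒ/ → /ʒu/, /n/ → /nu/.

huluŋɔʒunu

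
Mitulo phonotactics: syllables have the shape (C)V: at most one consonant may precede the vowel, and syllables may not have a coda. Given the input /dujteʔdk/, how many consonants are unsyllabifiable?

4

Syllabifying with onset maximization leaves /j/, /ʔ/, /d/, /k/ stranded (no codas are permitted; onsets are limited to one consonant).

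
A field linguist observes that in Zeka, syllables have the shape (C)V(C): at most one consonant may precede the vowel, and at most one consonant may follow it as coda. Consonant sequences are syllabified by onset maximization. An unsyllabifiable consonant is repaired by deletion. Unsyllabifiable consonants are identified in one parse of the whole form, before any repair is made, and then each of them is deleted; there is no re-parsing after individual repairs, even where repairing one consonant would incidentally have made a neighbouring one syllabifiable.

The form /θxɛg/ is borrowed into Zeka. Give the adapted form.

Under (C)V(C), the unsyllabifiable consonants are /θ/ (at most one coda consonant is licensed; onsets are limited to one consonant).
Deleting the stranded consonants removes /θ/.

xɛg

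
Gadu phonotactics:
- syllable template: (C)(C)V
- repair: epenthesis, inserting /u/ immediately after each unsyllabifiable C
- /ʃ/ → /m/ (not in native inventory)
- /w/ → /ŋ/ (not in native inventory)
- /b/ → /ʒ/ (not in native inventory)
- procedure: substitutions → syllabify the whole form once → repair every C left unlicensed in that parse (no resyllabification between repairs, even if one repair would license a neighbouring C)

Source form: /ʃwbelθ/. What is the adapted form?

Substitution: /ʃ/ → /m/, /w/ → /ŋ/, /b/ → /ʒ/, giving /mŋʒelθ/.
Under (C)(C)V, the unsyllabifiable consonants are /m/, /l/, /θ/ (no codas are permitted; onsets may contain at most 2 consonants).
Each unlicensed consonant becomes the onset of a new syllable: /m/ → /mu/, /l/ → /lu/, /θ/ → /θu/.

muŋʒeluθu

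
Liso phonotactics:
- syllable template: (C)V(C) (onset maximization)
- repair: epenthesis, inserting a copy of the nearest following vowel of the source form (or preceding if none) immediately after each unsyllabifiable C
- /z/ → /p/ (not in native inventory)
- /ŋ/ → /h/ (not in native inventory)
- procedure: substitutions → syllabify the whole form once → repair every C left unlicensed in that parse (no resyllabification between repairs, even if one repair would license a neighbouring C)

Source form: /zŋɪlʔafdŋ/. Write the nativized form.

Substitution: /z/ → /p/, /ŋ/ → /h/, giving /phɪlʔafdh/.
Under (C)V(C), the unsyllabifiable consonants are /p/, /d/, /h/ (at most one coda consonant is licensed; onsets are limited to one consonant).
Inserting the epenthetic vowel yields /p/ → /pɪ/, /d/ → /da/, /h/ → /ha/.

pɪhɪlʔafdaha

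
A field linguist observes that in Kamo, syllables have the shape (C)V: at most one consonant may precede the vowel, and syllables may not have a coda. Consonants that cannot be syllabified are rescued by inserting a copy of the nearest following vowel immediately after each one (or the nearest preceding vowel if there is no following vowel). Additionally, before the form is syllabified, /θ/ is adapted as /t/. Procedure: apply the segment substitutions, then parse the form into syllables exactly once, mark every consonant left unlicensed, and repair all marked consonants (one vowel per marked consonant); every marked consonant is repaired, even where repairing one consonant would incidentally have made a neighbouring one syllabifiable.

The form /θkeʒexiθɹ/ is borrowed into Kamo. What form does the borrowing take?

tekeʒexitiɹi

Substitution: /θ/ → /t/, giving /tkeʒexitɹ/.
Under (C)V, the unsyllabifiable consonants are /t/, /t/, /ɹ/ (no codas are permitted; onsets are limited to one consonant).
Inserting the epenthetic vowel yields /t/ → /te/, /t/ → /ti/, /ɹ/ → /ɹi/.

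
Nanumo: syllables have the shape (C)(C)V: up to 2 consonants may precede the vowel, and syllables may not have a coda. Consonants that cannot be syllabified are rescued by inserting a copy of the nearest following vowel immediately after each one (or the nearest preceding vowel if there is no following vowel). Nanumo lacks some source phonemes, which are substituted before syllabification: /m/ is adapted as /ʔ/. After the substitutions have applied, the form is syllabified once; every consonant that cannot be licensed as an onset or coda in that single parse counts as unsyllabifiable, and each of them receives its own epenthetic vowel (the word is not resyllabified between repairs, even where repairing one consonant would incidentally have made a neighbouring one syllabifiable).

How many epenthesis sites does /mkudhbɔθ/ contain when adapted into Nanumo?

2

After substitution the input is /ʔkudhbɔθ/.
The unsyllabifiable consonants are /d/, /θ/; each receives one epenthetic vowel.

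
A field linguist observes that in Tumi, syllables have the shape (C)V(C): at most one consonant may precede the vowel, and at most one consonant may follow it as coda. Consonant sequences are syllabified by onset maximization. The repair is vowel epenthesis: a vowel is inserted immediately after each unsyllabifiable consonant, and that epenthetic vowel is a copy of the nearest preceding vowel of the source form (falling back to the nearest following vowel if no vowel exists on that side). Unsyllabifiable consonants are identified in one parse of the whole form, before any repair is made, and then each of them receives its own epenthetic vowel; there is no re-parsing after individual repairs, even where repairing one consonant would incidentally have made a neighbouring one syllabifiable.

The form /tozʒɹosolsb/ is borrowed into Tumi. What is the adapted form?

tozʒoɹosolsobo

Syllabifying with onset maximization leaves /ʒ/, /s/, /b/ stranded (at most one coda consonant is licensed; onsets are limited to one consonant).
Epenthesis after each stranded consonant: /ʒ/ → /ʒo/, /s/ → /so/, /b/ → /bo/.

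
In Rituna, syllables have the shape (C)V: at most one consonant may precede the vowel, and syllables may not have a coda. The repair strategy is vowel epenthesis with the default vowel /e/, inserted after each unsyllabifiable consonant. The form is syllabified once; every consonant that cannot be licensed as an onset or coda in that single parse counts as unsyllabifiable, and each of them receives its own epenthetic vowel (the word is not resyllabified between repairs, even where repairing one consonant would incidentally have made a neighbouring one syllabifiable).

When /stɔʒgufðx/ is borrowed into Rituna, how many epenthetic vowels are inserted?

The unsyllabifiable consonants are /s/, /ʒ/, /f/, /ð/, /x/; each receives one epenthetic vowel.

5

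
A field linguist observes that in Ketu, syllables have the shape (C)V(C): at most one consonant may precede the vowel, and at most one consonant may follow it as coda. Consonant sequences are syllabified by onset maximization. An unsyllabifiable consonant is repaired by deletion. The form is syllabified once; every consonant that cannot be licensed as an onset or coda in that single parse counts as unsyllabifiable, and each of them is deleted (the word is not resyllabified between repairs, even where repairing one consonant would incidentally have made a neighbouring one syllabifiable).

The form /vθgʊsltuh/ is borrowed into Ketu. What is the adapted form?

Under (C)V(C), the unsyllabifiable consonants are /v/, /θ/, /l/ (at most one coda consonant is licensed; onsets are limited to one consonant).
Deleting the stranded consonants removes /v/, /θ/, /l/.

gʊstuh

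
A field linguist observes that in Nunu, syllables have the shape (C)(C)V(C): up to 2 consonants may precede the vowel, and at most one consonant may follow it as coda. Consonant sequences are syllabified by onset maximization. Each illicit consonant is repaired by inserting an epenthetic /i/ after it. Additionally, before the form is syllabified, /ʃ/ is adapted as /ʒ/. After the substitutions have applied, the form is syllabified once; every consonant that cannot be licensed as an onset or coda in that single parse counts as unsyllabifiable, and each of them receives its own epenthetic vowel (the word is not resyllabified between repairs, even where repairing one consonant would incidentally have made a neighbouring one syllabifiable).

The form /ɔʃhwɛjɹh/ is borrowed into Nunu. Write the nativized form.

Substitution: /ʃ/ → /ʒ/, giving /ɔʒhwɛjɹh/.
Under (C)(C)V(C), the unsyllabifiable consonants are /ɹ/, /h/ (at most one coda consonant is licensed; onsets may contain at most 2 consonants).
Inserting the epenthetic vowel yields /ɹ/ → /ɹi/, /h/ → /hi/.

ɔʒhwɛjɹihi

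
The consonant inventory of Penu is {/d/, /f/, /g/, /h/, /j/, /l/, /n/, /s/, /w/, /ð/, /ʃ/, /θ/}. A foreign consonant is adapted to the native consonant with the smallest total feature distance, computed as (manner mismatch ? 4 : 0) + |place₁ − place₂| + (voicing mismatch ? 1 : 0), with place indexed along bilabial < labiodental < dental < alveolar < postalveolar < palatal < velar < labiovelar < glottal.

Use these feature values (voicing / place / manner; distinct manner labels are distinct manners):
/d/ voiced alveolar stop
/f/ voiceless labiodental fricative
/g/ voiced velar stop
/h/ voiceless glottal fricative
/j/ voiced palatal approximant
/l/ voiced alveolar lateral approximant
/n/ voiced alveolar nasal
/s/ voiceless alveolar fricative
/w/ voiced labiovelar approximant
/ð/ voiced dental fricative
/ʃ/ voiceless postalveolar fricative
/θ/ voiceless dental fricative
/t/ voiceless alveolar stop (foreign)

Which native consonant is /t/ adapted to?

d

/d/ is closest: same manner (stop), place distance 0 (alveolar→alveolar), voicing differs (+1); total 1. Next closest is /g/ at distance 4.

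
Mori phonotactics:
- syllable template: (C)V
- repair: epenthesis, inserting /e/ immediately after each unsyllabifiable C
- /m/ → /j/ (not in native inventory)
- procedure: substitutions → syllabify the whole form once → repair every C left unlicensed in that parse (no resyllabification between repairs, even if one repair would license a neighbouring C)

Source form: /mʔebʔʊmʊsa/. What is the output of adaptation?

Substitution: /m/ → /j/, giving /jʔebʔʊjʊsa/.
Syllabifying with onset maximization leaves /j/, /b/ stranded (no codas are permitted; onsets are limited to one consonant).
Inserting the epenthetic vowel yields /j/ → /je/, /b/ → /be/.

jeʔebeʔʊjʊsa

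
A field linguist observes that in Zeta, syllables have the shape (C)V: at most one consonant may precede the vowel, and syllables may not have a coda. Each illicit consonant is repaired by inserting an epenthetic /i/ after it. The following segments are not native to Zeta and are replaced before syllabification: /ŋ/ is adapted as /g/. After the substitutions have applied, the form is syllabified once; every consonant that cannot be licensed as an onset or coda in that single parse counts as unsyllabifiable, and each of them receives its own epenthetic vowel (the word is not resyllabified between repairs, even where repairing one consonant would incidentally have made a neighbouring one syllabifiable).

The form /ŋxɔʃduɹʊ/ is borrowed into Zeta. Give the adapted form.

Substitution: /ŋ/ → /g/, giving /gxɔʃduɹʊ/.
The consonants /g/, /ʃ/ cannot be parsed into a legal (C)V syllable (no codas are permitted; onsets are limited to one consonant).
Epenthesis after each stranded consonant: /g/ → /gi/, /ʃ/ → /ʃi/.

gixɔʃiduɹʊ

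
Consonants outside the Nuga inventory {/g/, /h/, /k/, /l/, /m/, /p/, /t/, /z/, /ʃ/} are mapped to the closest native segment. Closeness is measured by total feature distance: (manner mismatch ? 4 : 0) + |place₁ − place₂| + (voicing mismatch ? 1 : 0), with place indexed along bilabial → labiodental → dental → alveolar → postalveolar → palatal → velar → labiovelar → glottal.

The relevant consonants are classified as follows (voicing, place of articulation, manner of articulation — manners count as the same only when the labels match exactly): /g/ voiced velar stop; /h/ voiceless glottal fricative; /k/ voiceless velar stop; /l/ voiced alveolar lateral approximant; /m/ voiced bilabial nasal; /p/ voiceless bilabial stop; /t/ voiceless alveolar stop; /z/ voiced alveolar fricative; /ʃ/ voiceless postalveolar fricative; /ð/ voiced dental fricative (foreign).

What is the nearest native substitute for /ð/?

z

/z/ is closest: same manner (fricative), place distance 1 (dental→alveolar), same voicing; total 1. Next closest is /ʃ/ at distance 3.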